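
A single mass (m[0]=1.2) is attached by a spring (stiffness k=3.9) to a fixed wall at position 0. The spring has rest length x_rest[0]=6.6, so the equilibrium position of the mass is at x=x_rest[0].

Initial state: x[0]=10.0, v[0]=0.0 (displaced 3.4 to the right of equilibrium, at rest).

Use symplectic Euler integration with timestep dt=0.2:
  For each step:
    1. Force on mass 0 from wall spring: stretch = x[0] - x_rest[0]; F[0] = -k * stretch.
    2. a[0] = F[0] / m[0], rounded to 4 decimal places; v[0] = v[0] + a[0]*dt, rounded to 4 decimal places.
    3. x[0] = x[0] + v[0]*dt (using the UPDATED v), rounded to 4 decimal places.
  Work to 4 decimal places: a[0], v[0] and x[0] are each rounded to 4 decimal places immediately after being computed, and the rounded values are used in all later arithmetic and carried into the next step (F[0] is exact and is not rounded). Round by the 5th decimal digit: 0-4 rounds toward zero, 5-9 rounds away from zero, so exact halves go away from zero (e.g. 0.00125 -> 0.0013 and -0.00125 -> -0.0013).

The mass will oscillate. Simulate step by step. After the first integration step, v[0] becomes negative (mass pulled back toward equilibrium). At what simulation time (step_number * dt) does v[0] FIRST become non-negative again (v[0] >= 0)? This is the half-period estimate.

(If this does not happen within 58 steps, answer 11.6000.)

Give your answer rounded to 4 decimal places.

Step 0: x=[10.0000] v=[0.0000]
Step 1: x=[9.5580] v=[-2.2100]
Step 2: x=[8.7315] v=[-4.1327]
Step 3: x=[7.6279] v=[-5.5182]
Step 4: x=[6.3906] v=[-6.1863]
Step 5: x=[5.1806] v=[-6.0502]
Step 6: x=[4.1551] v=[-5.1276]
Step 7: x=[3.4474] v=[-3.5384]
Step 8: x=[3.1496] v=[-1.4892]
Step 9: x=[3.3003] v=[0.7536]
First v>=0 after going negative at step 9, time=1.8000

Answer: 1.8000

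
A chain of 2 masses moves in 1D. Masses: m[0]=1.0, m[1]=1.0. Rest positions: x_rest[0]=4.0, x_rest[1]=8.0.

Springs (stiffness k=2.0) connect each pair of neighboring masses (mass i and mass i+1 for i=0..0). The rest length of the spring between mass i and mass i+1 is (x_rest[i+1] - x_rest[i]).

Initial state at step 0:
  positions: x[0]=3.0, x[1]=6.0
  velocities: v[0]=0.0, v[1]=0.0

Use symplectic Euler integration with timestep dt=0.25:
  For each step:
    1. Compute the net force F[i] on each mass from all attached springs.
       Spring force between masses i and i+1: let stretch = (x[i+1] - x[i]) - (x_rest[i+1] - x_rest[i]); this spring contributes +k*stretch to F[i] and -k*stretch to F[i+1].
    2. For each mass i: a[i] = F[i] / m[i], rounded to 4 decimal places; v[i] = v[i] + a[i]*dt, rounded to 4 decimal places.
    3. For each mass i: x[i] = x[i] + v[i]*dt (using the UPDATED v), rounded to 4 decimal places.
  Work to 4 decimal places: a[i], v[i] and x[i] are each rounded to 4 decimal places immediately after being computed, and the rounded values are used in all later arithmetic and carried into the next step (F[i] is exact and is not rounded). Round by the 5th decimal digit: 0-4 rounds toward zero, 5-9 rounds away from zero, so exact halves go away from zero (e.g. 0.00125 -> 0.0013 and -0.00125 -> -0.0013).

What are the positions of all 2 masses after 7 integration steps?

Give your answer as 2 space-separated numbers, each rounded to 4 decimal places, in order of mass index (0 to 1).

Step 0: x=[3.0000 6.0000] v=[0.0000 0.0000]
Step 1: x=[2.8750 6.1250] v=[-0.5000 0.5000]
Step 2: x=[2.6563 6.3438] v=[-0.8750 0.8750]
Step 3: x=[2.3985 6.6016] v=[-1.0313 1.0313]
Step 4: x=[2.1661 6.8341] v=[-0.9298 0.9298]
Step 5: x=[2.0172 6.9831] v=[-0.5958 0.5958]
Step 6: x=[1.9890 7.0113] v=[-0.1129 0.1129]
Step 7: x=[2.0886 6.9117] v=[0.3983 -0.3983]

Answer: 2.0886 6.9117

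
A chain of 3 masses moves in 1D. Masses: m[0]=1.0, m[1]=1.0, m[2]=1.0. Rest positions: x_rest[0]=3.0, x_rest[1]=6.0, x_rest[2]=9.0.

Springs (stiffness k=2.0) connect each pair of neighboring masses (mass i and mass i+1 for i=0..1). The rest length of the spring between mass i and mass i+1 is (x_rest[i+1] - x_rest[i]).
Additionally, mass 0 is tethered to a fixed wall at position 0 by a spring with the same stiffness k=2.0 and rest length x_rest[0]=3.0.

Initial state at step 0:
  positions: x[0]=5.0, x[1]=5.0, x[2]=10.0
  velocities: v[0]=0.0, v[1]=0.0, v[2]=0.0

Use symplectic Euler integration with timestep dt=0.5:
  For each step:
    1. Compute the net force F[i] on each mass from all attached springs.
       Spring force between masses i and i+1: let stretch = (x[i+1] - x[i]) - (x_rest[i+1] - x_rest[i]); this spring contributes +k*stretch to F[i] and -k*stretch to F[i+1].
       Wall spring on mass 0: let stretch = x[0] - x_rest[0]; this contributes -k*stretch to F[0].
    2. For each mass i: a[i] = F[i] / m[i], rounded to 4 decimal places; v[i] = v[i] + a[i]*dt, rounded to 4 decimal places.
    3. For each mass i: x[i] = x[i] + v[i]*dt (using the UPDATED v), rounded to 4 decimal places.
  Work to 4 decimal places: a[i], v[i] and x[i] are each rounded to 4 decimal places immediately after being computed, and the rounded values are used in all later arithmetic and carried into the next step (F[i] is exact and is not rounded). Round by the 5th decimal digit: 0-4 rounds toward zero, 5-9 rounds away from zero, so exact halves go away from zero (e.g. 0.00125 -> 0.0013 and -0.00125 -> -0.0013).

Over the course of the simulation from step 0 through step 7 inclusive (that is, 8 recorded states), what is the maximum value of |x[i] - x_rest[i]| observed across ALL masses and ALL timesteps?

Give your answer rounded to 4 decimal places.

Answer: 2.2500

Derivation:
Step 0: x=[5.0000 5.0000 10.0000] v=[0.0000 0.0000 0.0000]
Step 1: x=[2.5000 7.5000 9.0000] v=[-5.0000 5.0000 -2.0000]
Step 2: x=[1.2500 8.2500 8.7500] v=[-2.5000 1.5000 -0.5000]
Step 3: x=[2.8750 5.7500 9.7500] v=[3.2500 -5.0000 2.0000]
Step 4: x=[4.5000 3.8125 10.2500] v=[3.2500 -3.8750 1.0000]
Step 5: x=[3.5313 5.4375 9.0313] v=[-1.9375 3.2500 -2.4375]
Step 6: x=[1.7500 7.9063 7.5157] v=[-3.5626 4.9376 -3.0313]
Step 7: x=[2.1719 7.1017 7.6954] v=[0.8437 -1.6093 0.3593]
Max displacement = 2.2500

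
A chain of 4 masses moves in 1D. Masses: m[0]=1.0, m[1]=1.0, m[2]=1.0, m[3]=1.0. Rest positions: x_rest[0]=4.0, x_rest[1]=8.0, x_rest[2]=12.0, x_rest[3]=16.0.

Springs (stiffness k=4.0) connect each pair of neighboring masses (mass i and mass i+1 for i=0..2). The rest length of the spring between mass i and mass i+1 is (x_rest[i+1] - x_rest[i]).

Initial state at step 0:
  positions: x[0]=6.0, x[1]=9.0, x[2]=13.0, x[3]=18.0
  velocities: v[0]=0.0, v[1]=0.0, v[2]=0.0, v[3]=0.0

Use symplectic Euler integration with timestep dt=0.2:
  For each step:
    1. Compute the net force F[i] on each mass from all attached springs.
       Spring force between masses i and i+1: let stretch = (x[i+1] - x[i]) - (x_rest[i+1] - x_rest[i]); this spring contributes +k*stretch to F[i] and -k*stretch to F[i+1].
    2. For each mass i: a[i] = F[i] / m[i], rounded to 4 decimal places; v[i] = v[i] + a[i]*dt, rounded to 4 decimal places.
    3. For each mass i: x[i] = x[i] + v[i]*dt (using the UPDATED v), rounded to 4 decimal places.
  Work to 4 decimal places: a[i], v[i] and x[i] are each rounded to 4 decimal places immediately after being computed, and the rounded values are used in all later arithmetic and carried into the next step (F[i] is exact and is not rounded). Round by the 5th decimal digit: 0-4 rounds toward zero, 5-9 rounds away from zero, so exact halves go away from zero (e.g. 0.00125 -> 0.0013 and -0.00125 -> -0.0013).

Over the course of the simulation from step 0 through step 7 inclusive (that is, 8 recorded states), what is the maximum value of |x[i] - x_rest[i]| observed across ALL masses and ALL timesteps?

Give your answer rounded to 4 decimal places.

Answer: 2.0213

Derivation:
Step 0: x=[6.0000 9.0000 13.0000 18.0000] v=[0.0000 0.0000 0.0000 0.0000]
Step 1: x=[5.8400 9.1600 13.1600 17.8400] v=[-0.8000 0.8000 0.8000 -0.8000]
Step 2: x=[5.5712 9.4288 13.4288 17.5712] v=[-1.3440 1.3440 1.3440 -1.3440]
Step 3: x=[5.2796 9.7204 13.7204 17.2796] v=[-1.4579 1.4579 1.4579 -1.4579]
Step 4: x=[5.0585 9.9415 13.9415 17.0585] v=[-1.1053 1.1053 1.1053 -1.1053]
Step 5: x=[4.9787 10.0213 14.0213 16.9787] v=[-0.3989 0.3989 0.3989 -0.3989]
Step 6: x=[5.0657 9.9343 13.9343 17.0657] v=[0.4352 -0.4352 -0.4352 0.4352]
Step 7: x=[5.2917 9.7083 13.7083 17.2917] v=[1.1301 -1.1301 -1.1301 1.1301]
Max displacement = 2.0213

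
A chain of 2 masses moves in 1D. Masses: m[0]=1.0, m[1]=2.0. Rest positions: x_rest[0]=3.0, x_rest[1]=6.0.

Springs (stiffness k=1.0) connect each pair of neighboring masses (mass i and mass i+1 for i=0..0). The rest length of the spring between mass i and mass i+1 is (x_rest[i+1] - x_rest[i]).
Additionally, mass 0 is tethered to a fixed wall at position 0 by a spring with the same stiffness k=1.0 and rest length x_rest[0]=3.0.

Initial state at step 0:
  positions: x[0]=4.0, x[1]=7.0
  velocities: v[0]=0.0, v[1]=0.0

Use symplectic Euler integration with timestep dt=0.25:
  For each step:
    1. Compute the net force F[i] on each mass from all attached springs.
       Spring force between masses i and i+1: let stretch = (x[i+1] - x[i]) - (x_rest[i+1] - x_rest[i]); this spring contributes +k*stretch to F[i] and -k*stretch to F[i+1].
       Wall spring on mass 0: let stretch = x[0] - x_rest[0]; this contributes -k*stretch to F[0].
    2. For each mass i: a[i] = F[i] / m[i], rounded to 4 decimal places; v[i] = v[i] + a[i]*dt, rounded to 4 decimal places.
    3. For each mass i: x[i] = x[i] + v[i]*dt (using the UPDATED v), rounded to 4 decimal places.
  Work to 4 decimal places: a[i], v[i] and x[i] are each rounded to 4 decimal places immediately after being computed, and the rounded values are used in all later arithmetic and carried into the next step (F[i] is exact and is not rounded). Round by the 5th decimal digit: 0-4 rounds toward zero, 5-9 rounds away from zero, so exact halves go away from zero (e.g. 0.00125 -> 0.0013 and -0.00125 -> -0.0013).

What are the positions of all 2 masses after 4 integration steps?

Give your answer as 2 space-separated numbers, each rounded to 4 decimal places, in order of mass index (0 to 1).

Step 0: x=[4.0000 7.0000] v=[0.0000 0.0000]
Step 1: x=[3.9375 7.0000] v=[-0.2500 0.0000]
Step 2: x=[3.8203 6.9981] v=[-0.4688 -0.0078]
Step 3: x=[3.6630 6.9906] v=[-0.6294 -0.0300]
Step 4: x=[3.4847 6.9729] v=[-0.7133 -0.0710]

Answer: 3.4847 6.9729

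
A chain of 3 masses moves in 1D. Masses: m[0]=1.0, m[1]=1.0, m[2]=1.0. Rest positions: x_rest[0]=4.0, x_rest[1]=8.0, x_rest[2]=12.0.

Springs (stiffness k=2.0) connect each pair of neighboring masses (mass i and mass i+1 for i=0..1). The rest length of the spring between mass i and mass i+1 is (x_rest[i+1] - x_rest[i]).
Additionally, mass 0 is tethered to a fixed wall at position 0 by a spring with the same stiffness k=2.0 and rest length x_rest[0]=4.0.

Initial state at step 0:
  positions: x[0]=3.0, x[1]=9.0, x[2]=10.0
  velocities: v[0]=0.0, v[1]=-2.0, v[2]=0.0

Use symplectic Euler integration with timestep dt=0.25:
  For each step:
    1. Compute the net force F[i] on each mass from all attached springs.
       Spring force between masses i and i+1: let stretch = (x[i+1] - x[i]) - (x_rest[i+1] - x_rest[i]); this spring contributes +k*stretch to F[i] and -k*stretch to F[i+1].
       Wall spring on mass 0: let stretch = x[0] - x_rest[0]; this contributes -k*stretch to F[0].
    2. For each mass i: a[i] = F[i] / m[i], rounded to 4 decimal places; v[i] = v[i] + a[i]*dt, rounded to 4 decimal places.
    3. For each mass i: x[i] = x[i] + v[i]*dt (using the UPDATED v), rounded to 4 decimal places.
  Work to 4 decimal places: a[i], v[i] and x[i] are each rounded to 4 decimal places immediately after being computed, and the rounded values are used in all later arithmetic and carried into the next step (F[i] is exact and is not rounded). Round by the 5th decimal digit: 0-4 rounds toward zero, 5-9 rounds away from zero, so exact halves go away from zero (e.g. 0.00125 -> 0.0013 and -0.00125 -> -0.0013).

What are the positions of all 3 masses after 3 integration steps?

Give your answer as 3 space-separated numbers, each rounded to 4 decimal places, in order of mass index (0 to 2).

Step 0: x=[3.0000 9.0000 10.0000] v=[0.0000 -2.0000 0.0000]
Step 1: x=[3.3750 7.8750 10.3750] v=[1.5000 -4.5000 1.5000]
Step 2: x=[3.8906 6.5000 10.9375] v=[2.0625 -5.5000 2.2500]
Step 3: x=[4.2461 5.3535 11.4453] v=[1.4219 -4.5860 2.0313]

Answer: 4.2461 5.3535 11.4453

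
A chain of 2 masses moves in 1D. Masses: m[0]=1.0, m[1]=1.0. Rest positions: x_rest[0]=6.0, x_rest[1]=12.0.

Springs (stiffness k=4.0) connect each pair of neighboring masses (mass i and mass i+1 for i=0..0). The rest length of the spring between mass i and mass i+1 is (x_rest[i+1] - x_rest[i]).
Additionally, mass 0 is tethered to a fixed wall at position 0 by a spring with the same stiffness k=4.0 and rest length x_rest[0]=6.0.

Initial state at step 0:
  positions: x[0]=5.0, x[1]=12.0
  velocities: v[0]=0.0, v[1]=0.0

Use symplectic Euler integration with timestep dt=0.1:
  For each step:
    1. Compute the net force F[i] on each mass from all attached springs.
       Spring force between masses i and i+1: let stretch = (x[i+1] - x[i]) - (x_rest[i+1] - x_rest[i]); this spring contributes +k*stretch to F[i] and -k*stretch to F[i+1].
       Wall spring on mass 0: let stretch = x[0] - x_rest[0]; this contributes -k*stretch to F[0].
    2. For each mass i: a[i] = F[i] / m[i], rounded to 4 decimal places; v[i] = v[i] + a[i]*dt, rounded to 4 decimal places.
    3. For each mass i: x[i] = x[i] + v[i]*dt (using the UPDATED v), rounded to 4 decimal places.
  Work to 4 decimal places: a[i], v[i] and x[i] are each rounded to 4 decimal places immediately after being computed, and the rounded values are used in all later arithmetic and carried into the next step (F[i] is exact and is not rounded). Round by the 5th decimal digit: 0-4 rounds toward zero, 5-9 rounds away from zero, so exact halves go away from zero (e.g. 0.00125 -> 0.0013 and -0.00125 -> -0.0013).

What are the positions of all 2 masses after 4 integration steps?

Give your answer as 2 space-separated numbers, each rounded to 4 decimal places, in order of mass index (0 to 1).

Answer: 5.6857 11.6685

Derivation:
Step 0: x=[5.0000 12.0000] v=[0.0000 0.0000]
Step 1: x=[5.0800 11.9600] v=[0.8000 -0.4000]
Step 2: x=[5.2320 11.8848] v=[1.5200 -0.7520]
Step 3: x=[5.4408 11.7835] v=[2.0883 -1.0131]
Step 4: x=[5.6857 11.6685] v=[2.4491 -1.1502]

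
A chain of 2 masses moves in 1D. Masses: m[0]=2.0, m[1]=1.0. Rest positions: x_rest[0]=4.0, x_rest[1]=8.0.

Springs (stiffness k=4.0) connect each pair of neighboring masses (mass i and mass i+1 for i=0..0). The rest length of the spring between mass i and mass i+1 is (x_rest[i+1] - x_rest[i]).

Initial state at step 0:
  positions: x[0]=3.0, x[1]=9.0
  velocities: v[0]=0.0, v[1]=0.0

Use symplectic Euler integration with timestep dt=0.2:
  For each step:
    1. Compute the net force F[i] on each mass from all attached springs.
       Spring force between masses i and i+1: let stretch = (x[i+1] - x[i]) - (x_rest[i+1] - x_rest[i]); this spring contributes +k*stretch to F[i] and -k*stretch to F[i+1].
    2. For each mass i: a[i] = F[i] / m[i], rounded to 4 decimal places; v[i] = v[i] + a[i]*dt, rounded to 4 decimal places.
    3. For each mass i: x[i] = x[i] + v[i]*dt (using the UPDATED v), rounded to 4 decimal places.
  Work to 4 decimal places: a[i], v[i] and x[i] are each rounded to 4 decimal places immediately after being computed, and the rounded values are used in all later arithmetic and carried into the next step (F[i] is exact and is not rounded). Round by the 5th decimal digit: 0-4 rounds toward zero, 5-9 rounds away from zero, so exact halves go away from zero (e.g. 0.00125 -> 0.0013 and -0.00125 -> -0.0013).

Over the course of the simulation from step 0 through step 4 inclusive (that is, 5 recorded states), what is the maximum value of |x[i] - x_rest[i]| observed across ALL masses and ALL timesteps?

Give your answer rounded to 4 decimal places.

Step 0: x=[3.0000 9.0000] v=[0.0000 0.0000]
Step 1: x=[3.1600 8.6800] v=[0.8000 -1.6000]
Step 2: x=[3.4416 8.1168] v=[1.4080 -2.8160]
Step 3: x=[3.7772 7.4456] v=[1.6781 -3.3562]
Step 4: x=[4.0863 6.8274] v=[1.5455 -3.0909]
Max displacement = 1.1726

Answer: 1.1726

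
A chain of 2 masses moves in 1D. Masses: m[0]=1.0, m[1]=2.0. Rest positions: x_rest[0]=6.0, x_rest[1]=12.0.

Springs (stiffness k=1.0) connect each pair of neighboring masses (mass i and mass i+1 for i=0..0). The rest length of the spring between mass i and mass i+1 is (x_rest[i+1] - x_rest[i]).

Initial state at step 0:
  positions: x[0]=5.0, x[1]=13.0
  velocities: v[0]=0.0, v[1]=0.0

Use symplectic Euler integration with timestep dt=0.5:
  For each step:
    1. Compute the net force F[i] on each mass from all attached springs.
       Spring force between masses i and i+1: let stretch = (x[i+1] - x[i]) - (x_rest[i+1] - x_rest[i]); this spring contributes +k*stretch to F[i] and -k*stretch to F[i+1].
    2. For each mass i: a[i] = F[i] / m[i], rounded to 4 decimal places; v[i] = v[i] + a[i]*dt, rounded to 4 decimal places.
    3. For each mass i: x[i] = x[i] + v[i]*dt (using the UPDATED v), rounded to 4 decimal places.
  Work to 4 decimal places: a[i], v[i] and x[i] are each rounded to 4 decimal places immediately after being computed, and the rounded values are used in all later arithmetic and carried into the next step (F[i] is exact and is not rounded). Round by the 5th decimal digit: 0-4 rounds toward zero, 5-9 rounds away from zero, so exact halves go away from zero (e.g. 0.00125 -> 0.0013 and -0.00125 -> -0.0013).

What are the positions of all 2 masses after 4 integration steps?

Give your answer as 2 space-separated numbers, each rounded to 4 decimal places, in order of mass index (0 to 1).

Step 0: x=[5.0000 13.0000] v=[0.0000 0.0000]
Step 1: x=[5.5000 12.7500] v=[1.0000 -0.5000]
Step 2: x=[6.3125 12.3438] v=[1.6250 -0.8125]
Step 3: x=[7.1329 11.9336] v=[1.6407 -0.8204]
Step 4: x=[7.6535 11.6733] v=[1.0411 -0.5206]

Answer: 7.6535 11.6733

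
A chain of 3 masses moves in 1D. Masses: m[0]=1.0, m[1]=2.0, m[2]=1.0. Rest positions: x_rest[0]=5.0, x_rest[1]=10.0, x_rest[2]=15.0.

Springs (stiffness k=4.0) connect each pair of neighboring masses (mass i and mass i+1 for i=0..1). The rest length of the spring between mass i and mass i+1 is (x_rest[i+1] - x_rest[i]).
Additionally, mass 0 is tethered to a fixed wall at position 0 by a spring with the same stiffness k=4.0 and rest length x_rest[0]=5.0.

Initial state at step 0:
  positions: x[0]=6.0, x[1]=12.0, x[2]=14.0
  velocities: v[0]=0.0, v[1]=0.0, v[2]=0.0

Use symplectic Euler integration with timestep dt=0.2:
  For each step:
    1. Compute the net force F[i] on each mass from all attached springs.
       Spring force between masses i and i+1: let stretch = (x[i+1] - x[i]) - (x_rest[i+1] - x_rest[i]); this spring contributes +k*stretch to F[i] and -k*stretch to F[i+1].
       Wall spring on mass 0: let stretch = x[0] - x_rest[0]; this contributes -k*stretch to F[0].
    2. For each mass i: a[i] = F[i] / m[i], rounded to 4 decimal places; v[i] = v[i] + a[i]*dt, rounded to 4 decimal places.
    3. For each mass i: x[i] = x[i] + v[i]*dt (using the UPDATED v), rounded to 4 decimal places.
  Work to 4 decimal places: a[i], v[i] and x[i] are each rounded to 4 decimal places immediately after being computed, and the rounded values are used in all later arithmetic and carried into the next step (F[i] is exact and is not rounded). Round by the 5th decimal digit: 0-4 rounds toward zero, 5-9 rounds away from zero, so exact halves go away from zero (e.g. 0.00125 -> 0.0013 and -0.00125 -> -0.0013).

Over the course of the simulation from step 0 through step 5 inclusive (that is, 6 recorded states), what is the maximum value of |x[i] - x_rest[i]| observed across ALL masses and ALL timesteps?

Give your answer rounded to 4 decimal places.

Answer: 2.6066

Derivation:
Step 0: x=[6.0000 12.0000 14.0000] v=[0.0000 0.0000 0.0000]
Step 1: x=[6.0000 11.6800 14.4800] v=[0.0000 -1.6000 2.4000]
Step 2: x=[5.9488 11.1296 15.3120] v=[-0.2560 -2.7520 4.1600]
Step 3: x=[5.7747 10.4993 16.2748] v=[-0.8704 -3.1514 4.8141]
Step 4: x=[5.4326 9.9531 17.1135] v=[-1.7105 -2.7310 4.1937]
Step 5: x=[4.9446 9.6181 17.6066] v=[-2.4402 -1.6750 2.4654]
Max displacement = 2.6066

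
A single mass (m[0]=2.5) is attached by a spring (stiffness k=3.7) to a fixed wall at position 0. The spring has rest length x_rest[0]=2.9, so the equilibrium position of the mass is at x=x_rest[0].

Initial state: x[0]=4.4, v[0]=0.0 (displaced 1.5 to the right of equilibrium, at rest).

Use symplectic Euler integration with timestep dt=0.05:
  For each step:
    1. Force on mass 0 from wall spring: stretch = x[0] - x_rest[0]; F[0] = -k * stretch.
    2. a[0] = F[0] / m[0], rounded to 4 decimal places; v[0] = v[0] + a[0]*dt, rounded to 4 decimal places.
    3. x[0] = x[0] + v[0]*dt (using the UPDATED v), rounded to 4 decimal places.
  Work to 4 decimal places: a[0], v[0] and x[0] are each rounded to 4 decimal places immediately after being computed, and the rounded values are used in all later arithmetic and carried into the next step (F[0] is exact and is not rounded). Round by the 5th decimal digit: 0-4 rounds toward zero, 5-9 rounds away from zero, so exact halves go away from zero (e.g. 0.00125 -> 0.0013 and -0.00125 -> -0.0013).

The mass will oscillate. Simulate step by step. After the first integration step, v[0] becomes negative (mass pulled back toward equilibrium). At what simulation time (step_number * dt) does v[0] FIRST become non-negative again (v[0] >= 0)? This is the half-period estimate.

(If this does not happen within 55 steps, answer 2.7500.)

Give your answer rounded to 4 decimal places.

Step 0: x=[4.4000] v=[0.0000]
Step 1: x=[4.3945] v=[-0.1110]
Step 2: x=[4.3834] v=[-0.2216]
Step 3: x=[4.3668] v=[-0.3314]
Step 4: x=[4.3448] v=[-0.4399]
Step 5: x=[4.3175] v=[-0.5468]
Step 6: x=[4.2849] v=[-0.6517]
Step 7: x=[4.2472] v=[-0.7542]
Step 8: x=[4.2045] v=[-0.8539]
Step 9: x=[4.1570] v=[-0.9504]
Step 10: x=[4.1048] v=[-1.0434]
Step 11: x=[4.0482] v=[-1.1326]
Step 12: x=[3.9873] v=[-1.2176]
Step 13: x=[3.9224] v=[-1.2981]
Step 14: x=[3.8537] v=[-1.3738]
Step 15: x=[3.7815] v=[-1.4444]
Step 16: x=[3.7060] v=[-1.5096]
Step 17: x=[3.6275] v=[-1.5692]
Step 18: x=[3.5464] v=[-1.6230]
Step 19: x=[3.4629] v=[-1.6708]
Step 20: x=[3.3773] v=[-1.7125]
Step 21: x=[3.2899] v=[-1.7478]
Step 22: x=[3.2011] v=[-1.7767]
Step 23: x=[3.1112] v=[-1.7990]
Step 24: x=[3.0205] v=[-1.8146]
Step 25: x=[2.9293] v=[-1.8235]
Step 26: x=[2.8380] v=[-1.8257]
Step 27: x=[2.7469] v=[-1.8211]
Step 28: x=[2.6564] v=[-1.8098]
Step 29: x=[2.5668] v=[-1.7918]
Step 30: x=[2.4784] v=[-1.7671]
Step 31: x=[2.3916] v=[-1.7359]
Step 32: x=[2.3067] v=[-1.6983]
Step 33: x=[2.2240] v=[-1.6544]
Step 34: x=[2.1438] v=[-1.6044]
Step 35: x=[2.0664] v=[-1.5484]
Step 36: x=[1.9921] v=[-1.4867]
Step 37: x=[1.9211] v=[-1.4195]
Step 38: x=[1.8537] v=[-1.3471]
Step 39: x=[1.7902] v=[-1.2697]
Step 40: x=[1.7308] v=[-1.1876]
Step 41: x=[1.6757] v=[-1.1011]
Step 42: x=[1.6252] v=[-1.0105]
Step 43: x=[1.5794] v=[-0.9162]
Step 44: x=[1.5385] v=[-0.8185]
Step 45: x=[1.5026] v=[-0.7178]
Step 46: x=[1.4719] v=[-0.6144]
Step 47: x=[1.4465] v=[-0.5087]
Step 48: x=[1.4264] v=[-0.4011]
Step 49: x=[1.4118] v=[-0.2921]
Step 50: x=[1.4027] v=[-0.1820]
Step 51: x=[1.3991] v=[-0.0712]
Step 52: x=[1.4011] v=[0.0399]
First v>=0 after going negative at step 52, time=2.6000

Answer: 2.6000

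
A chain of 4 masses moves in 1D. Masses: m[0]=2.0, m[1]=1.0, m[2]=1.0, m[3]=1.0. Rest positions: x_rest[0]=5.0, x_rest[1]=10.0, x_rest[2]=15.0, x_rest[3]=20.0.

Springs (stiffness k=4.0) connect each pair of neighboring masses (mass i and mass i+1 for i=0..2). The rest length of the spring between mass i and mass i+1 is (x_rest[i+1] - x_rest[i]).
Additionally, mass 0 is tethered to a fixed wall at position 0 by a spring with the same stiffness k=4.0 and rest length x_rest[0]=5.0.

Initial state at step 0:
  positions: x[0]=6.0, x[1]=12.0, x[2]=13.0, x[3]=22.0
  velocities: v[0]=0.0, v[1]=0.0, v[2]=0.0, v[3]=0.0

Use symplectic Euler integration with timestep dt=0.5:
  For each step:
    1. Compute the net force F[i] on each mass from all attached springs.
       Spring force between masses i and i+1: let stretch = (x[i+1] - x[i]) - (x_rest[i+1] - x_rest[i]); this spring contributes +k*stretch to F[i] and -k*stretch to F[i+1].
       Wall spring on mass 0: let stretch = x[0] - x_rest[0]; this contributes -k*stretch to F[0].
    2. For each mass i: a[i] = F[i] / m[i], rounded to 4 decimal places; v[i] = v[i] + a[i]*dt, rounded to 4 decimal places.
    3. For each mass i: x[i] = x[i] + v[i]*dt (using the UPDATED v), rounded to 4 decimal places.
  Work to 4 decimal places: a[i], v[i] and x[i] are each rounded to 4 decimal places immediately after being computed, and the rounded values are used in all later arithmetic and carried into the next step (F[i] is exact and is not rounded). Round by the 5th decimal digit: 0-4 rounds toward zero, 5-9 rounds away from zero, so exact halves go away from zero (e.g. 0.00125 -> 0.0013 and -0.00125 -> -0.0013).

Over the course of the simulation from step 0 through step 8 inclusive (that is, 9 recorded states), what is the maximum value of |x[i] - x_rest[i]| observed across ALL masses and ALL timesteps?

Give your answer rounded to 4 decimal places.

Step 0: x=[6.0000 12.0000 13.0000 22.0000] v=[0.0000 0.0000 0.0000 0.0000]
Step 1: x=[6.0000 7.0000 21.0000 18.0000] v=[0.0000 -10.0000 16.0000 -8.0000]
Step 2: x=[3.5000 15.0000 12.0000 22.0000] v=[-5.0000 16.0000 -18.0000 8.0000]
Step 3: x=[5.0000 8.5000 16.0000 21.0000] v=[3.0000 -13.0000 8.0000 -2.0000]
Step 4: x=[5.7500 6.0000 17.5000 20.0000] v=[1.5000 -5.0000 3.0000 -2.0000]
Step 5: x=[3.7500 14.7500 10.0000 21.5000] v=[-4.0000 17.5000 -15.0000 3.0000]
Step 6: x=[5.3750 7.7500 18.7500 16.5000] v=[3.2500 -14.0000 17.5000 -10.0000]
Step 7: x=[5.5000 9.3750 14.2500 18.7500] v=[0.2500 3.2500 -9.0000 4.5000]
Step 8: x=[4.8125 12.0000 9.3750 21.5000] v=[-1.3750 5.2500 -9.7500 5.5000]
Max displacement = 6.0000

Answer: 6.0000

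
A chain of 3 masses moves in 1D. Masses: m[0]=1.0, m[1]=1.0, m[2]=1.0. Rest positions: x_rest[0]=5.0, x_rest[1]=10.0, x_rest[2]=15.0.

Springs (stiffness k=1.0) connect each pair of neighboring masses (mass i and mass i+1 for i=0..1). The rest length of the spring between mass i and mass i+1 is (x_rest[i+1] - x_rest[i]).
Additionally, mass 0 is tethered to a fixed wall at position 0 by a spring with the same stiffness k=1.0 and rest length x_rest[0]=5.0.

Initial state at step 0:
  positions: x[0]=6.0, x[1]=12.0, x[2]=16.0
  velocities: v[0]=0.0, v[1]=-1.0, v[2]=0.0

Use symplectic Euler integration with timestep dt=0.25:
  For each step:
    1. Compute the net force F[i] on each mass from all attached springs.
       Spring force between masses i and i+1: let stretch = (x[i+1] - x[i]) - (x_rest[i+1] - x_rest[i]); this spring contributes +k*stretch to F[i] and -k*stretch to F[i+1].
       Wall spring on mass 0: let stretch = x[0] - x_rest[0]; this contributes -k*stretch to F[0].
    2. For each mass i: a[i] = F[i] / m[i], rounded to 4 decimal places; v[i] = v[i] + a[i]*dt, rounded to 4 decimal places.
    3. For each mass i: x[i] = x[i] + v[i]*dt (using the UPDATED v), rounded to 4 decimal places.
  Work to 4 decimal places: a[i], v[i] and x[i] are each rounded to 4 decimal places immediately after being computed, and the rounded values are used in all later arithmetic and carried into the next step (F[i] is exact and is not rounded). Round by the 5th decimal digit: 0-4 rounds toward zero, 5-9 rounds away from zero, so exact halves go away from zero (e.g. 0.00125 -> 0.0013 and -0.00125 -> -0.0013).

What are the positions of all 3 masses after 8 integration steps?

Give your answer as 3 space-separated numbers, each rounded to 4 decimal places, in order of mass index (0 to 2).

Step 0: x=[6.0000 12.0000 16.0000] v=[0.0000 -1.0000 0.0000]
Step 1: x=[6.0000 11.6250 16.0625] v=[0.0000 -1.5000 0.2500]
Step 2: x=[5.9766 11.1758 16.1602] v=[-0.0938 -1.7969 0.3906]
Step 3: x=[5.9046 10.7132 16.2588] v=[-0.2882 -1.8506 0.3945]
Step 4: x=[5.7641 10.2966 16.3233] v=[-0.5622 -1.6664 0.2581]
Step 5: x=[5.5466 9.9734 16.3237] v=[-0.8701 -1.2929 0.0014]
Step 6: x=[5.2591 9.7704 16.2397] v=[-1.1501 -0.8120 -0.3362]
Step 7: x=[4.9248 9.6898 16.0638] v=[-1.3371 -0.3225 -0.7035]
Step 8: x=[4.5805 9.7098 15.8021] v=[-1.3771 0.0798 -1.0470]

Answer: 4.5805 9.7098 15.8021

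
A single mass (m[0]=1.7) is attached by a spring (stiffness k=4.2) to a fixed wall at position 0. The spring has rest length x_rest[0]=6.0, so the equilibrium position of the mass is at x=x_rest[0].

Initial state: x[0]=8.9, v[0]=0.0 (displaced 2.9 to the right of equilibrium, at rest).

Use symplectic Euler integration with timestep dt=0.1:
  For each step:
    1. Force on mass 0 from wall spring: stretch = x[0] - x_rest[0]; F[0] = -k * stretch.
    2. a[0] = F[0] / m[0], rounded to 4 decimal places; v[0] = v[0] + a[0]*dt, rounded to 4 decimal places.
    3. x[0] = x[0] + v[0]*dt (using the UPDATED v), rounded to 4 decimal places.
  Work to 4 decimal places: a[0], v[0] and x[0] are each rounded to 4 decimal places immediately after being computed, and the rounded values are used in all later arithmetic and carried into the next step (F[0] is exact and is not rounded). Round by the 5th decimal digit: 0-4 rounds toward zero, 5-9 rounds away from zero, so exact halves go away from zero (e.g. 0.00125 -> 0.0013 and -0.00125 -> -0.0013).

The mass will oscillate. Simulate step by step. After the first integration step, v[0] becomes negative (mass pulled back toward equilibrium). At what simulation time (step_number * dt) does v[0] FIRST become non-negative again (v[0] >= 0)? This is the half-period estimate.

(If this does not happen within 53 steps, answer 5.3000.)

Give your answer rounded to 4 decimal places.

Step 0: x=[8.9000] v=[0.0000]
Step 1: x=[8.8284] v=[-0.7165]
Step 2: x=[8.6869] v=[-1.4153]
Step 3: x=[8.4790] v=[-2.0791]
Step 4: x=[8.2098] v=[-2.6916]
Step 5: x=[7.8860] v=[-3.2376]
Step 6: x=[7.5156] v=[-3.7036]
Step 7: x=[7.1078] v=[-4.0780]
Step 8: x=[6.6726] v=[-4.3517]
Step 9: x=[6.2208] v=[-4.5179]
Step 10: x=[5.7636] v=[-4.5725]
Step 11: x=[5.3122] v=[-4.5141]
Step 12: x=[4.8778] v=[-4.3442]
Step 13: x=[4.4711] v=[-4.0670]
Step 14: x=[4.1022] v=[-3.6893]
Step 15: x=[3.7802] v=[-3.2204]
Step 16: x=[3.5130] v=[-2.6720]
Step 17: x=[3.3072] v=[-2.0576]
Step 18: x=[3.1680] v=[-1.3923]
Step 19: x=[3.0987] v=[-0.6926]
Step 20: x=[3.1011] v=[0.0242]
First v>=0 after going negative at step 20, time=2.0000

Answer: 2.0000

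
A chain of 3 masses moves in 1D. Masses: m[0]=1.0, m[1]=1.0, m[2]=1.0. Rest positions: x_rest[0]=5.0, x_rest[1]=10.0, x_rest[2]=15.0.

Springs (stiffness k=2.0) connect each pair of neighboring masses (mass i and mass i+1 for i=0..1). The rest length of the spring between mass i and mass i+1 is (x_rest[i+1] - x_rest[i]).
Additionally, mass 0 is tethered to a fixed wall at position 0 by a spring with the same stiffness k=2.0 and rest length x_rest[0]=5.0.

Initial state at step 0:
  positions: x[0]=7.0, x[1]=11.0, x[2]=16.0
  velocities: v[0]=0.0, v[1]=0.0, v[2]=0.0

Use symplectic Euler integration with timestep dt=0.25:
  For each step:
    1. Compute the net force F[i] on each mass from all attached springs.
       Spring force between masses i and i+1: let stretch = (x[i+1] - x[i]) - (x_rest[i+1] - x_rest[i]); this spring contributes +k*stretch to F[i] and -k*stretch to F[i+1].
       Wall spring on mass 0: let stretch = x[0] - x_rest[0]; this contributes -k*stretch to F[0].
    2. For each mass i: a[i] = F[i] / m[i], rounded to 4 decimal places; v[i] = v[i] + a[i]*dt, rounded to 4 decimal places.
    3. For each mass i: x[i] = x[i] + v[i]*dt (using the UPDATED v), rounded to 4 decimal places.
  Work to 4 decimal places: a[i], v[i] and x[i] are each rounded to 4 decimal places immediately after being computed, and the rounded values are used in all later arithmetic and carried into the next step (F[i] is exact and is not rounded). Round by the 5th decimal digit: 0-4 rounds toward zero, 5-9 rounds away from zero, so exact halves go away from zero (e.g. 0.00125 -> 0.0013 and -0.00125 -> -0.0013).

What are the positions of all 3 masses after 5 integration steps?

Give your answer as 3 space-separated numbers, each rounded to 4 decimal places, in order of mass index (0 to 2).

Answer: 4.2819 10.9972 16.2689

Derivation:
Step 0: x=[7.0000 11.0000 16.0000] v=[0.0000 0.0000 0.0000]
Step 1: x=[6.6250 11.1250 16.0000] v=[-1.5000 0.5000 0.0000]
Step 2: x=[5.9844 11.2969 16.0156] v=[-2.5625 0.6875 0.0625]
Step 3: x=[5.2598 11.3946 16.0664] v=[-2.8985 0.3906 0.2032]
Step 4: x=[4.6446 11.3094 16.1582] v=[-2.4610 -0.3409 0.3673]
Step 5: x=[4.2819 10.9972 16.2689] v=[-1.4509 -1.2489 0.4429]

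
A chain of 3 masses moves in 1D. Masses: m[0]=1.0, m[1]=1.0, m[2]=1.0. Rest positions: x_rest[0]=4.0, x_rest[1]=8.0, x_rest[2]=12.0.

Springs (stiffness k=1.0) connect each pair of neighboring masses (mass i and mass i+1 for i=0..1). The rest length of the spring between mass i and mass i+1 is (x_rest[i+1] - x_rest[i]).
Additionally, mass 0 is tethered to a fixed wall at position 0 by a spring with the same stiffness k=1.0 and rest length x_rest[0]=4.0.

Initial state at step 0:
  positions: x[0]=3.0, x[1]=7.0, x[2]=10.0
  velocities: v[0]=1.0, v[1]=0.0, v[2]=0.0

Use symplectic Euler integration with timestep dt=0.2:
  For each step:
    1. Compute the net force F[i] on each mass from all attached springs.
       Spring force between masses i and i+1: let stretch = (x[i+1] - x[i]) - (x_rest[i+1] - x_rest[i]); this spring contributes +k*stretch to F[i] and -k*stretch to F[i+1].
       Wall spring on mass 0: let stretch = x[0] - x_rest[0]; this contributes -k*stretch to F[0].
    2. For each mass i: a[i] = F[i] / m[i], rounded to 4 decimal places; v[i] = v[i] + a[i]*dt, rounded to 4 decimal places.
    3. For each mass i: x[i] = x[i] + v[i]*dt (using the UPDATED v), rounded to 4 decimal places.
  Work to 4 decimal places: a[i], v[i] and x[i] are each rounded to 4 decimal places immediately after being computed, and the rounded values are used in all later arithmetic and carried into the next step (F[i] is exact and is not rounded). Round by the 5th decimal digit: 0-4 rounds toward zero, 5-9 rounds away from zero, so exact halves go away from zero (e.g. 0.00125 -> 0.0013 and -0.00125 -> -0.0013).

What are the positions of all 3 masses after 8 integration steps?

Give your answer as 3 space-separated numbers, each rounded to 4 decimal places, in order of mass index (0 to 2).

Answer: 4.2935 6.9724 10.9845

Derivation:
Step 0: x=[3.0000 7.0000 10.0000] v=[1.0000 0.0000 0.0000]
Step 1: x=[3.2400 6.9600 10.0400] v=[1.2000 -0.2000 0.2000]
Step 2: x=[3.4992 6.8944 10.1168] v=[1.2960 -0.3280 0.3840]
Step 3: x=[3.7542 6.8219 10.2247] v=[1.2752 -0.3626 0.5395]
Step 4: x=[3.9818 6.7628 10.3565] v=[1.1379 -0.2956 0.6589]
Step 5: x=[4.1613 6.7362 10.5045] v=[0.8977 -0.1331 0.7402]
Step 6: x=[4.2774 6.7573 10.6618] v=[0.5804 0.1056 0.7865]
Step 7: x=[4.3216 6.8354 10.8229] v=[0.2209 0.3905 0.8056]
Step 8: x=[4.2935 6.9724 10.9845] v=[-0.1407 0.6852 0.8081]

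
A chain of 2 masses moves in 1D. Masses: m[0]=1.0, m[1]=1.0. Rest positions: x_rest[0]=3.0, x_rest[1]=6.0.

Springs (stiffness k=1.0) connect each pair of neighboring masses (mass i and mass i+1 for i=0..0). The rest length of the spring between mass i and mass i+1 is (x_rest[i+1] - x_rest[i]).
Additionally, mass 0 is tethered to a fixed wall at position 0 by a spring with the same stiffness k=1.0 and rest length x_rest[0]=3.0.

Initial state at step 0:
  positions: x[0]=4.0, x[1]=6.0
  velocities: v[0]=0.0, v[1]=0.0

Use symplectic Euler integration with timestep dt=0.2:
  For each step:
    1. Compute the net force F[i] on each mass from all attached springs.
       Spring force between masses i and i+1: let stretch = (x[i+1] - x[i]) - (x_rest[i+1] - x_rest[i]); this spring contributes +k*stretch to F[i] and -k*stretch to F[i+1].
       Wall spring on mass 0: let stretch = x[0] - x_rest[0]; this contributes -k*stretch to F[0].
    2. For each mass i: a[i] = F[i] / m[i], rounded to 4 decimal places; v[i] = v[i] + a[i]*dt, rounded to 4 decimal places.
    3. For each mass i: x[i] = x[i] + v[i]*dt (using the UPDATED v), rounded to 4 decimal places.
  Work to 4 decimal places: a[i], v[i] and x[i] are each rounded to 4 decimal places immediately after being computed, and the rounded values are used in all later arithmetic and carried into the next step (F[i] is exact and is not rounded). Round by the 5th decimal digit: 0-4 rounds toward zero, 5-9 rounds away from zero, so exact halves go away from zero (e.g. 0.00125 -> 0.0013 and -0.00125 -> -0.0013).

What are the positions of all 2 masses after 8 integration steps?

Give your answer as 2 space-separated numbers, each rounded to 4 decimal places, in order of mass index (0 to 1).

Step 0: x=[4.0000 6.0000] v=[0.0000 0.0000]
Step 1: x=[3.9200 6.0400] v=[-0.4000 0.2000]
Step 2: x=[3.7680 6.1152] v=[-0.7600 0.3760]
Step 3: x=[3.5592 6.2165] v=[-1.0442 0.5066]
Step 4: x=[3.3143 6.3315] v=[-1.2246 0.5751]
Step 5: x=[3.0575 6.4458] v=[-1.2840 0.5717]
Step 6: x=[2.8139 6.5446] v=[-1.2178 0.4940]
Step 7: x=[2.6070 6.6142] v=[-1.0344 0.3479]
Step 8: x=[2.4561 6.6435] v=[-0.7544 0.1465]

Answer: 2.4561 6.6435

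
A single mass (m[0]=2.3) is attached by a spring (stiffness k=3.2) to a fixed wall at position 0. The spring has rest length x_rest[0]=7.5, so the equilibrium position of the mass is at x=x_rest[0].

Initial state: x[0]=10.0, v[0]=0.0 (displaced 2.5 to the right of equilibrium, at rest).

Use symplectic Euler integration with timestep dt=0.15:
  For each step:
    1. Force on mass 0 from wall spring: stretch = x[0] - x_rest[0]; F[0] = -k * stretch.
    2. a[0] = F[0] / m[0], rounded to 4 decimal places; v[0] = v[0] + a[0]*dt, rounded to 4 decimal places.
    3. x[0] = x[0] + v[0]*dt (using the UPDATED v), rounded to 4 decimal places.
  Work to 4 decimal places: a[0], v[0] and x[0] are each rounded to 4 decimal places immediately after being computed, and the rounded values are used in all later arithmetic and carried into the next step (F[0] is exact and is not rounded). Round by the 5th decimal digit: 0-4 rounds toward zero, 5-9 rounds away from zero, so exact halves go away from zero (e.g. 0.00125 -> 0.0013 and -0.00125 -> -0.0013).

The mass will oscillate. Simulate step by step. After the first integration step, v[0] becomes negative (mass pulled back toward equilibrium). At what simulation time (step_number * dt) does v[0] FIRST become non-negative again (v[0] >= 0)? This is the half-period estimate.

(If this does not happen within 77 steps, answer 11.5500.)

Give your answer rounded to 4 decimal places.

Step 0: x=[10.0000] v=[0.0000]
Step 1: x=[9.9217] v=[-0.5217]
Step 2: x=[9.7676] v=[-1.0271]
Step 3: x=[9.5426] v=[-1.5003]
Step 4: x=[9.2536] v=[-1.9266]
Step 5: x=[8.9097] v=[-2.2926]
Step 6: x=[8.5217] v=[-2.5868]
Step 7: x=[8.1017] v=[-2.8000]
Step 8: x=[7.6629] v=[-2.9256]
Step 9: x=[7.2190] v=[-2.9596]
Step 10: x=[6.7839] v=[-2.9010]
Step 11: x=[6.3712] v=[-2.7516]
Step 12: x=[5.9938] v=[-2.5160]
Step 13: x=[5.6635] v=[-2.2017]
Step 14: x=[5.3907] v=[-1.8184]
Step 15: x=[5.1840] v=[-1.3782]
Step 16: x=[5.0498] v=[-0.8949]
Step 17: x=[4.9923] v=[-0.3836]
Step 18: x=[5.0133] v=[0.1398]
First v>=0 after going negative at step 18, time=2.7000

Answer: 2.7000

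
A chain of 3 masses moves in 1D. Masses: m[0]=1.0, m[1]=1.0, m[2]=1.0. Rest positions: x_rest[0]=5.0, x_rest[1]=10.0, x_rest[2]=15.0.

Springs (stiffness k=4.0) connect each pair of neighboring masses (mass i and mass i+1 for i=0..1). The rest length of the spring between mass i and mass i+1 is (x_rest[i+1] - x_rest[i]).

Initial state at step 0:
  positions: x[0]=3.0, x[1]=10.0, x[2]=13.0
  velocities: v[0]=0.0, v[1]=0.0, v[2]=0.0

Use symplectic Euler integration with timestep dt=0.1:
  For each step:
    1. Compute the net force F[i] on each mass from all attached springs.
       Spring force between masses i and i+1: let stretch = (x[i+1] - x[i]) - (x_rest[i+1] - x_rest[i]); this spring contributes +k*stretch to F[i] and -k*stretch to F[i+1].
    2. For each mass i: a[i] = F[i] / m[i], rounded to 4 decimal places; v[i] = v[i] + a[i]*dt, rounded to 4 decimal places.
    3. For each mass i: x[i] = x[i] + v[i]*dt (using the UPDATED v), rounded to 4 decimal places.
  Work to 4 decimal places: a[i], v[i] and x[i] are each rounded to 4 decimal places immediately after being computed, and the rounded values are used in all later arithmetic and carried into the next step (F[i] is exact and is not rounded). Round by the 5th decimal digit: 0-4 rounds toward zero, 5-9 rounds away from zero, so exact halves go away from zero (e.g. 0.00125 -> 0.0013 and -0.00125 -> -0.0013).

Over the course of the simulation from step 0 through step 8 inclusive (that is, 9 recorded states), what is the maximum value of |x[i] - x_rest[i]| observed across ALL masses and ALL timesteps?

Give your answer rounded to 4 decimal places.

Answer: 2.6646

Derivation:
Step 0: x=[3.0000 10.0000 13.0000] v=[0.0000 0.0000 0.0000]
Step 1: x=[3.0800 9.8400 13.0800] v=[0.8000 -1.6000 0.8000]
Step 2: x=[3.2304 9.5392 13.2304] v=[1.5040 -3.0080 1.5040]
Step 3: x=[3.4332 9.1337 13.4332] v=[2.0275 -4.0550 2.0275]
Step 4: x=[3.6640 8.6722 13.6640] v=[2.3077 -4.6154 2.3077]
Step 5: x=[3.8951 8.2100 13.8951] v=[2.3110 -4.6220 2.3110]
Step 6: x=[4.0988 7.8026 14.0988] v=[2.0370 -4.0739 2.0370]
Step 7: x=[4.2507 7.4989 14.2507] v=[1.5185 -3.0369 1.5185]
Step 8: x=[4.3325 7.3354 14.3325] v=[0.8178 -1.6355 0.8178]
Max displacement = 2.6646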